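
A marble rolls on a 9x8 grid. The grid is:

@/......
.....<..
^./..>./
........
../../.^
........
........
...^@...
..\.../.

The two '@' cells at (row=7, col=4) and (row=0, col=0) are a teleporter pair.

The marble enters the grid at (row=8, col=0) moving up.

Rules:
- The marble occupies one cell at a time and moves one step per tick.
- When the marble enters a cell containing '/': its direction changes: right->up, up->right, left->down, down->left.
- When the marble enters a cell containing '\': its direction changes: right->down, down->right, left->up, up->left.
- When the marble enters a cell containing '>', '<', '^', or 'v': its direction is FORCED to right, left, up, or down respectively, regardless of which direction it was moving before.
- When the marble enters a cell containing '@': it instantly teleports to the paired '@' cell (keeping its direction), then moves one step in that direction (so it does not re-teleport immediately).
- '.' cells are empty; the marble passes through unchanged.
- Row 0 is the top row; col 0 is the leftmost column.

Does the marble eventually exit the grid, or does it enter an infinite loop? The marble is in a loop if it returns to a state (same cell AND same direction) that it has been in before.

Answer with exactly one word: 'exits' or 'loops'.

Step 1: enter (8,0), '.' pass, move up to (7,0)
Step 2: enter (7,0), '.' pass, move up to (6,0)
Step 3: enter (6,0), '.' pass, move up to (5,0)
Step 4: enter (5,0), '.' pass, move up to (4,0)
Step 5: enter (4,0), '.' pass, move up to (3,0)
Step 6: enter (3,0), '.' pass, move up to (2,0)
Step 7: enter (2,0), '^' forces up->up, move up to (1,0)
Step 8: enter (1,0), '.' pass, move up to (0,0)
Step 9: enter (0,0), '@' teleport (0,0)->(7,4), also enter (7,4), move up to (6,4)
Step 10: enter (6,4), '.' pass, move up to (5,4)
Step 11: enter (5,4), '.' pass, move up to (4,4)
Step 12: enter (4,4), '.' pass, move up to (3,4)
Step 13: enter (3,4), '.' pass, move up to (2,4)
Step 14: enter (2,4), '.' pass, move up to (1,4)
Step 15: enter (1,4), '.' pass, move up to (0,4)
Step 16: enter (0,4), '.' pass, move up to (-1,4)
Step 17: at (-1,4) — EXIT via top edge, pos 4

Answer: exits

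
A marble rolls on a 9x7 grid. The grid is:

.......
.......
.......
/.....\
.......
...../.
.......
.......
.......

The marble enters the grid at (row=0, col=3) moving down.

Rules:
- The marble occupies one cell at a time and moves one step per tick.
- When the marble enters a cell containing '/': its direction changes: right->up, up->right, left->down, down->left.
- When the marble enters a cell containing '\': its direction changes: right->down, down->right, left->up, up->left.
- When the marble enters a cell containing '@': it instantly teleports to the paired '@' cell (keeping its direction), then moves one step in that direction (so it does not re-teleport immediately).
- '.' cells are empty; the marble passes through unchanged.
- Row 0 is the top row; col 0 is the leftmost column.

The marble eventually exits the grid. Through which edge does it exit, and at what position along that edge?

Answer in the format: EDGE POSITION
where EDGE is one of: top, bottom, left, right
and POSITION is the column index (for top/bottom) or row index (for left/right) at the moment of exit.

Step 1: enter (0,3), '.' pass, move down to (1,3)
Step 2: enter (1,3), '.' pass, move down to (2,3)
Step 3: enter (2,3), '.' pass, move down to (3,3)
Step 4: enter (3,3), '.' pass, move down to (4,3)
Step 5: enter (4,3), '.' pass, move down to (5,3)
Step 6: enter (5,3), '.' pass, move down to (6,3)
Step 7: enter (6,3), '.' pass, move down to (7,3)
Step 8: enter (7,3), '.' pass, move down to (8,3)
Step 9: enter (8,3), '.' pass, move down to (9,3)
Step 10: at (9,3) — EXIT via bottom edge, pos 3

Answer: bottom 3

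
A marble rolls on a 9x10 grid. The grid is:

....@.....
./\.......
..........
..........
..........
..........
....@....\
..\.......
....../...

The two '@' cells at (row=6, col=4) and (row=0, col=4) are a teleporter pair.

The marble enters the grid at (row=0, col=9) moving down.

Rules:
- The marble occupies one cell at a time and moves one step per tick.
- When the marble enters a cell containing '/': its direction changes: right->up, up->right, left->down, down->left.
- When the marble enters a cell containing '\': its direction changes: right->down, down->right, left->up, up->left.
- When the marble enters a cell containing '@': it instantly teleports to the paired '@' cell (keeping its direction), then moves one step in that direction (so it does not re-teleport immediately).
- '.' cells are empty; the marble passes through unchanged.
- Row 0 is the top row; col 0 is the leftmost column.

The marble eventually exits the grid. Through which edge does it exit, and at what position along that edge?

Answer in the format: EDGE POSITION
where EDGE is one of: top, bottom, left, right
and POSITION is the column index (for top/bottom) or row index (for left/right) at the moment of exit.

Step 1: enter (0,9), '.' pass, move down to (1,9)
Step 2: enter (1,9), '.' pass, move down to (2,9)
Step 3: enter (2,9), '.' pass, move down to (3,9)
Step 4: enter (3,9), '.' pass, move down to (4,9)
Step 5: enter (4,9), '.' pass, move down to (5,9)
Step 6: enter (5,9), '.' pass, move down to (6,9)
Step 7: enter (6,9), '\' deflects down->right, move right to (6,10)
Step 8: at (6,10) — EXIT via right edge, pos 6

Answer: right 6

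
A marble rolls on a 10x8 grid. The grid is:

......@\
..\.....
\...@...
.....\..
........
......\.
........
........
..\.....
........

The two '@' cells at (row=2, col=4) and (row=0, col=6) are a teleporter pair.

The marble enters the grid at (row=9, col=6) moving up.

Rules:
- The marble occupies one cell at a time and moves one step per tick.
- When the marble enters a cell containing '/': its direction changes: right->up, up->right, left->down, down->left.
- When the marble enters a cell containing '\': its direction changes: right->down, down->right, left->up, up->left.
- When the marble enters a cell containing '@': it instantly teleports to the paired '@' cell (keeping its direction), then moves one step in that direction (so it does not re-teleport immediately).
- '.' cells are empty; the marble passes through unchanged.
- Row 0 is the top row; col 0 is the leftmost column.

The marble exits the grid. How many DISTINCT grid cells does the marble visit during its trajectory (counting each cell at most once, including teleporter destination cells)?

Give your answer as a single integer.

Answer: 11

Derivation:
Step 1: enter (9,6), '.' pass, move up to (8,6)
Step 2: enter (8,6), '.' pass, move up to (7,6)
Step 3: enter (7,6), '.' pass, move up to (6,6)
Step 4: enter (6,6), '.' pass, move up to (5,6)
Step 5: enter (5,6), '\' deflects up->left, move left to (5,5)
Step 6: enter (5,5), '.' pass, move left to (5,4)
Step 7: enter (5,4), '.' pass, move left to (5,3)
Step 8: enter (5,3), '.' pass, move left to (5,2)
Step 9: enter (5,2), '.' pass, move left to (5,1)
Step 10: enter (5,1), '.' pass, move left to (5,0)
Step 11: enter (5,0), '.' pass, move left to (5,-1)
Step 12: at (5,-1) — EXIT via left edge, pos 5
Distinct cells visited: 11 (path length 11)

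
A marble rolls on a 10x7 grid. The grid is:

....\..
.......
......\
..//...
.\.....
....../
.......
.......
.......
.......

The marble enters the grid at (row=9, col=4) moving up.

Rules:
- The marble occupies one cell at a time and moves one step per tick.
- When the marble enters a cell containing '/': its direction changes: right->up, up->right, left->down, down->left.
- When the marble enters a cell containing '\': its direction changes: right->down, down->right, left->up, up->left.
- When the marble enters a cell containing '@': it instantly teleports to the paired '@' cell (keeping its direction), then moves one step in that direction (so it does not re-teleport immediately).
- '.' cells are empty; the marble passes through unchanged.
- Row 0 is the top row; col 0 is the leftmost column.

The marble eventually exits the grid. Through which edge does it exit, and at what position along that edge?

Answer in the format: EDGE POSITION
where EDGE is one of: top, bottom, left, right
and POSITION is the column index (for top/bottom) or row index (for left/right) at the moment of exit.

Step 1: enter (9,4), '.' pass, move up to (8,4)
Step 2: enter (8,4), '.' pass, move up to (7,4)
Step 3: enter (7,4), '.' pass, move up to (6,4)
Step 4: enter (6,4), '.' pass, move up to (5,4)
Step 5: enter (5,4), '.' pass, move up to (4,4)
Step 6: enter (4,4), '.' pass, move up to (3,4)
Step 7: enter (3,4), '.' pass, move up to (2,4)
Step 8: enter (2,4), '.' pass, move up to (1,4)
Step 9: enter (1,4), '.' pass, move up to (0,4)
Step 10: enter (0,4), '\' deflects up->left, move left to (0,3)
Step 11: enter (0,3), '.' pass, move left to (0,2)
Step 12: enter (0,2), '.' pass, move left to (0,1)
Step 13: enter (0,1), '.' pass, move left to (0,0)
Step 14: enter (0,0), '.' pass, move left to (0,-1)
Step 15: at (0,-1) — EXIT via left edge, pos 0

Answer: left 0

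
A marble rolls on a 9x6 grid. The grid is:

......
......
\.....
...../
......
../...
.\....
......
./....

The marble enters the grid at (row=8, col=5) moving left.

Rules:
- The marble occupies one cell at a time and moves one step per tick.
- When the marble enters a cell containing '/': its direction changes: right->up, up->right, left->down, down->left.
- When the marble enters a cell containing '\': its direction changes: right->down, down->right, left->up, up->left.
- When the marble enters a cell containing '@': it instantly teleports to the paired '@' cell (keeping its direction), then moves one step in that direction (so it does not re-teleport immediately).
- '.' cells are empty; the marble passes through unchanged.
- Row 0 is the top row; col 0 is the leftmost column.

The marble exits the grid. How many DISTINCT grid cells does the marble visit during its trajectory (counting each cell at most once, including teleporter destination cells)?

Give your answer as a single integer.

Answer: 5

Derivation:
Step 1: enter (8,5), '.' pass, move left to (8,4)
Step 2: enter (8,4), '.' pass, move left to (8,3)
Step 3: enter (8,3), '.' pass, move left to (8,2)
Step 4: enter (8,2), '.' pass, move left to (8,1)
Step 5: enter (8,1), '/' deflects left->down, move down to (9,1)
Step 6: at (9,1) — EXIT via bottom edge, pos 1
Distinct cells visited: 5 (path length 5)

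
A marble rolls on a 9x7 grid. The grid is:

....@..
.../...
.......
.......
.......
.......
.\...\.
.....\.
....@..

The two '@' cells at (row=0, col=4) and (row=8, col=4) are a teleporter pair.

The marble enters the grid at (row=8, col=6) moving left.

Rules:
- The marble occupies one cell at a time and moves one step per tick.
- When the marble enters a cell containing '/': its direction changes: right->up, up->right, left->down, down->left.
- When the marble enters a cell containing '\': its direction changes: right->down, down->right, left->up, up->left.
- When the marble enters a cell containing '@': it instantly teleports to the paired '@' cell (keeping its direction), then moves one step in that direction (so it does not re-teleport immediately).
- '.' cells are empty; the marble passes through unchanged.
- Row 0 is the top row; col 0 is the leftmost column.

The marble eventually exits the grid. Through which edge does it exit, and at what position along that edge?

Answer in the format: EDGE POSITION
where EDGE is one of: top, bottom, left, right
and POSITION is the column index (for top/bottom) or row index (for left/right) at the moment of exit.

Step 1: enter (8,6), '.' pass, move left to (8,5)
Step 2: enter (8,5), '.' pass, move left to (8,4)
Step 3: enter (8,4), '@' teleport (8,4)->(0,4), also enter (0,4), move left to (0,3)
Step 4: enter (0,3), '.' pass, move left to (0,2)
Step 5: enter (0,2), '.' pass, move left to (0,1)
Step 6: enter (0,1), '.' pass, move left to (0,0)
Step 7: enter (0,0), '.' pass, move left to (0,-1)
Step 8: at (0,-1) — EXIT via left edge, pos 0

Answer: left 0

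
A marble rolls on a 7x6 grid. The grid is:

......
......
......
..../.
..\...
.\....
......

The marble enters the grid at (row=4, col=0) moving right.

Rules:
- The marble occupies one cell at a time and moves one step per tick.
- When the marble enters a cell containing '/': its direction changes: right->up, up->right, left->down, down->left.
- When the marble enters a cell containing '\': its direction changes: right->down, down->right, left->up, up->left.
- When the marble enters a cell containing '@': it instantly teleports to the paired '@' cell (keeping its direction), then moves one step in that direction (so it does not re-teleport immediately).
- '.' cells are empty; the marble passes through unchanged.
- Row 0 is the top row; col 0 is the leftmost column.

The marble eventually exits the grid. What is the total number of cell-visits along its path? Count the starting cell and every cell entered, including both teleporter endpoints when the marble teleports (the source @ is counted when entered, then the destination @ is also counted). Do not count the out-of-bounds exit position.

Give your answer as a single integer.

Step 1: enter (4,0), '.' pass, move right to (4,1)
Step 2: enter (4,1), '.' pass, move right to (4,2)
Step 3: enter (4,2), '\' deflects right->down, move down to (5,2)
Step 4: enter (5,2), '.' pass, move down to (6,2)
Step 5: enter (6,2), '.' pass, move down to (7,2)
Step 6: at (7,2) — EXIT via bottom edge, pos 2
Path length (cell visits): 5

Answer: 5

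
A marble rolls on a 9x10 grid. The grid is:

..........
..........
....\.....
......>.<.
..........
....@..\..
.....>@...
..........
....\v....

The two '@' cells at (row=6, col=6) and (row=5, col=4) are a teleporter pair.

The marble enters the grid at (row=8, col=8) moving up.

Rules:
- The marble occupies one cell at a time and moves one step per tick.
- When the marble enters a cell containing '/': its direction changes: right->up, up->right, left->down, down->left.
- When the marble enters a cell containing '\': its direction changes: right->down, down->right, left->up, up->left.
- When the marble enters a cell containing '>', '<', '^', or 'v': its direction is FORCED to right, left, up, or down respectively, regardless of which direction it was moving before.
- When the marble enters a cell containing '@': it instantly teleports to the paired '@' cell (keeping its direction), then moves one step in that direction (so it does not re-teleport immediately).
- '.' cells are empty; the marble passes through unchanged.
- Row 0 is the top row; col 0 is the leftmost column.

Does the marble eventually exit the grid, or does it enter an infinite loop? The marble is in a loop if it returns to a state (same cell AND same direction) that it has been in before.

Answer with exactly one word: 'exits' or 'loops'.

Answer: loops

Derivation:
Step 1: enter (8,8), '.' pass, move up to (7,8)
Step 2: enter (7,8), '.' pass, move up to (6,8)
Step 3: enter (6,8), '.' pass, move up to (5,8)
Step 4: enter (5,8), '.' pass, move up to (4,8)
Step 5: enter (4,8), '.' pass, move up to (3,8)
Step 6: enter (3,8), '<' forces up->left, move left to (3,7)
Step 7: enter (3,7), '.' pass, move left to (3,6)
Step 8: enter (3,6), '>' forces left->right, move right to (3,7)
Step 9: enter (3,7), '.' pass, move right to (3,8)
Step 10: enter (3,8), '<' forces right->left, move left to (3,7)
Step 11: at (3,7) dir=left — LOOP DETECTED (seen before)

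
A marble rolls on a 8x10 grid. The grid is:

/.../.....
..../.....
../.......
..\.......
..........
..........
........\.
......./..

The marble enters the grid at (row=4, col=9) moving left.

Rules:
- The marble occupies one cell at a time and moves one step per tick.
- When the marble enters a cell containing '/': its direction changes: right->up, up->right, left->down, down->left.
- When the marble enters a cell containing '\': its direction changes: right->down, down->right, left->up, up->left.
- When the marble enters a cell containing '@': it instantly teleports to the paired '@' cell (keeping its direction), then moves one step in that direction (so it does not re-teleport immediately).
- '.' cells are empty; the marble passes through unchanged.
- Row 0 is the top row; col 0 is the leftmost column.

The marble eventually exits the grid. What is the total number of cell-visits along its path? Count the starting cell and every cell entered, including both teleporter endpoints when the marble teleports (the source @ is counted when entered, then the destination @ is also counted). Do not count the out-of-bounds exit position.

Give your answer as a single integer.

Answer: 10

Derivation:
Step 1: enter (4,9), '.' pass, move left to (4,8)
Step 2: enter (4,8), '.' pass, move left to (4,7)
Step 3: enter (4,7), '.' pass, move left to (4,6)
Step 4: enter (4,6), '.' pass, move left to (4,5)
Step 5: enter (4,5), '.' pass, move left to (4,4)
Step 6: enter (4,4), '.' pass, move left to (4,3)
Step 7: enter (4,3), '.' pass, move left to (4,2)
Step 8: enter (4,2), '.' pass, move left to (4,1)
Step 9: enter (4,1), '.' pass, move left to (4,0)
Step 10: enter (4,0), '.' pass, move left to (4,-1)
Step 11: at (4,-1) — EXIT via left edge, pos 4
Path length (cell visits): 10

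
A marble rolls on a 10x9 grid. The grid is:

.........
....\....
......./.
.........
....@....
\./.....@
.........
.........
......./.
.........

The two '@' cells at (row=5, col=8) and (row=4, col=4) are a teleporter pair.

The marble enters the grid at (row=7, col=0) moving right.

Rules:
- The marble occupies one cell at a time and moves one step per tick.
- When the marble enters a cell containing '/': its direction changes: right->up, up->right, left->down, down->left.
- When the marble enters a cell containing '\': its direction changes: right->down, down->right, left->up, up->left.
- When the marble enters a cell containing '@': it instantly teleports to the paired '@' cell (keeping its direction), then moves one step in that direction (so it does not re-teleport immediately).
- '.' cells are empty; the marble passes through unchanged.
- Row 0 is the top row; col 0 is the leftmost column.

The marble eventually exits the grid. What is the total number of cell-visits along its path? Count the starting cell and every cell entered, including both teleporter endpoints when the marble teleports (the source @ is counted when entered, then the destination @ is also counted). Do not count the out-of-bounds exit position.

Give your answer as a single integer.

Step 1: enter (7,0), '.' pass, move right to (7,1)
Step 2: enter (7,1), '.' pass, move right to (7,2)
Step 3: enter (7,2), '.' pass, move right to (7,3)
Step 4: enter (7,3), '.' pass, move right to (7,4)
Step 5: enter (7,4), '.' pass, move right to (7,5)
Step 6: enter (7,5), '.' pass, move right to (7,6)
Step 7: enter (7,6), '.' pass, move right to (7,7)
Step 8: enter (7,7), '.' pass, move right to (7,8)
Step 9: enter (7,8), '.' pass, move right to (7,9)
Step 10: at (7,9) — EXIT via right edge, pos 7
Path length (cell visits): 9

Answer: 9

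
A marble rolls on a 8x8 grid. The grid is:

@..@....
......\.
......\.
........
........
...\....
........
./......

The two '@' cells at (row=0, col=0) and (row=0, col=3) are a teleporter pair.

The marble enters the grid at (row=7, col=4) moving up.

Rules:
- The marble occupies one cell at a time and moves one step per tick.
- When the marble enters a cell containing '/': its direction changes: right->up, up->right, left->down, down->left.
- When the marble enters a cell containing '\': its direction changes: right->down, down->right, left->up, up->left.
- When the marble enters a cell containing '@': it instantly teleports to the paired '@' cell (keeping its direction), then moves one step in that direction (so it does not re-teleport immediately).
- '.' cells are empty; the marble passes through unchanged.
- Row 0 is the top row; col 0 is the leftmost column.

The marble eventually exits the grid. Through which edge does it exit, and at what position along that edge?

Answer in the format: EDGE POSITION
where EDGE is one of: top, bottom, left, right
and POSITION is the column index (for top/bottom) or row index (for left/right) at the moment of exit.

Answer: top 4

Derivation:
Step 1: enter (7,4), '.' pass, move up to (6,4)
Step 2: enter (6,4), '.' pass, move up to (5,4)
Step 3: enter (5,4), '.' pass, move up to (4,4)
Step 4: enter (4,4), '.' pass, move up to (3,4)
Step 5: enter (3,4), '.' pass, move up to (2,4)
Step 6: enter (2,4), '.' pass, move up to (1,4)
Step 7: enter (1,4), '.' pass, move up to (0,4)
Step 8: enter (0,4), '.' pass, move up to (-1,4)
Step 9: at (-1,4) — EXIT via top edge, pos 4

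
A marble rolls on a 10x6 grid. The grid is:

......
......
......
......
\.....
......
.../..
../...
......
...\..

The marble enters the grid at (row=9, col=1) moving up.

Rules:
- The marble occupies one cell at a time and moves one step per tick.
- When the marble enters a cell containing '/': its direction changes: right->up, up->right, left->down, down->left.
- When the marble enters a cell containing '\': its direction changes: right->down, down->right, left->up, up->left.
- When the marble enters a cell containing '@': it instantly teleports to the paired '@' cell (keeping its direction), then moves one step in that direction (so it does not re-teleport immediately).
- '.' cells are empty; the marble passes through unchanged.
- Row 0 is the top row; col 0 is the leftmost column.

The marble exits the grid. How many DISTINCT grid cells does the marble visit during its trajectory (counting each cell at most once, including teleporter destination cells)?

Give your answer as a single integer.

Step 1: enter (9,1), '.' pass, move up to (8,1)
Step 2: enter (8,1), '.' pass, move up to (7,1)
Step 3: enter (7,1), '.' pass, move up to (6,1)
Step 4: enter (6,1), '.' pass, move up to (5,1)
Step 5: enter (5,1), '.' pass, move up to (4,1)
Step 6: enter (4,1), '.' pass, move up to (3,1)
Step 7: enter (3,1), '.' pass, move up to (2,1)
Step 8: enter (2,1), '.' pass, move up to (1,1)
Step 9: enter (1,1), '.' pass, move up to (0,1)
Step 10: enter (0,1), '.' pass, move up to (-1,1)
Step 11: at (-1,1) — EXIT via top edge, pos 1
Distinct cells visited: 10 (path length 10)

Answer: 10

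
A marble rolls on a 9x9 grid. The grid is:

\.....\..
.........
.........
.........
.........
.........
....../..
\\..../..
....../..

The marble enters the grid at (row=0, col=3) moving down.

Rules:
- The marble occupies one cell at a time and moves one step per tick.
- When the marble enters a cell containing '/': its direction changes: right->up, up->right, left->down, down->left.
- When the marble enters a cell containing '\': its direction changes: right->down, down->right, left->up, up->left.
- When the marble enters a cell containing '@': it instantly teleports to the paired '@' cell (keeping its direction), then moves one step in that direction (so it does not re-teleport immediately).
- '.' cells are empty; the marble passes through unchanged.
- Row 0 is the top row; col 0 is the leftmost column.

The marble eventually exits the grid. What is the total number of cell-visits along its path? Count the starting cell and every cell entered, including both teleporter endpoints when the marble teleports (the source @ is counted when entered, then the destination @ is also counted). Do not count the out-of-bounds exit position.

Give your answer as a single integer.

Answer: 9

Derivation:
Step 1: enter (0,3), '.' pass, move down to (1,3)
Step 2: enter (1,3), '.' pass, move down to (2,3)
Step 3: enter (2,3), '.' pass, move down to (3,3)
Step 4: enter (3,3), '.' pass, move down to (4,3)
Step 5: enter (4,3), '.' pass, move down to (5,3)
Step 6: enter (5,3), '.' pass, move down to (6,3)
Step 7: enter (6,3), '.' pass, move down to (7,3)
Step 8: enter (7,3), '.' pass, move down to (8,3)
Step 9: enter (8,3), '.' pass, move down to (9,3)
Step 10: at (9,3) — EXIT via bottom edge, pos 3
Path length (cell visits): 9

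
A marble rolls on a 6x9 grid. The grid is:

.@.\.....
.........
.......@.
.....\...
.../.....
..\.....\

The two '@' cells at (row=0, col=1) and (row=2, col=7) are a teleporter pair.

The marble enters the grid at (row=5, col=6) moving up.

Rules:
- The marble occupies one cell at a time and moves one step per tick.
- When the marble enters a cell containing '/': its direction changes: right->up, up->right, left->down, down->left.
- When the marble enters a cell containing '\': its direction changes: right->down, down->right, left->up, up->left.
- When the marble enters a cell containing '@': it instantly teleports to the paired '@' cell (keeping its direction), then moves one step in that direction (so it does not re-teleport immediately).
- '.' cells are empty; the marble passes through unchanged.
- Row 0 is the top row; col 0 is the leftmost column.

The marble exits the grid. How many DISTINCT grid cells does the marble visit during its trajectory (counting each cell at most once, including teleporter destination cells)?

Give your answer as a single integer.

Answer: 6

Derivation:
Step 1: enter (5,6), '.' pass, move up to (4,6)
Step 2: enter (4,6), '.' pass, move up to (3,6)
Step 3: enter (3,6), '.' pass, move up to (2,6)
Step 4: enter (2,6), '.' pass, move up to (1,6)
Step 5: enter (1,6), '.' pass, move up to (0,6)
Step 6: enter (0,6), '.' pass, move up to (-1,6)
Step 7: at (-1,6) — EXIT via top edge, pos 6
Distinct cells visited: 6 (path length 6)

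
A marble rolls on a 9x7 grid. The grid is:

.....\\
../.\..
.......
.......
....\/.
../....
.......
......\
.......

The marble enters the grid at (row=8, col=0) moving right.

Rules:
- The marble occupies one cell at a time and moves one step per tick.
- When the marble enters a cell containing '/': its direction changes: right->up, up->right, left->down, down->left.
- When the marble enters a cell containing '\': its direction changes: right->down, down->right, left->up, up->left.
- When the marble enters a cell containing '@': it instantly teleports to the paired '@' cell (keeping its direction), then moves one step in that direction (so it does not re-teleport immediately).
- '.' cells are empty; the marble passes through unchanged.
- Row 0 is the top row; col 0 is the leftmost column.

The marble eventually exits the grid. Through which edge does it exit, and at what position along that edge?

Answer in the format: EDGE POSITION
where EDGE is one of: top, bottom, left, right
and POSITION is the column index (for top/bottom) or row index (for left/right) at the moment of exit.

Step 1: enter (8,0), '.' pass, move right to (8,1)
Step 2: enter (8,1), '.' pass, move right to (8,2)
Step 3: enter (8,2), '.' pass, move right to (8,3)
Step 4: enter (8,3), '.' pass, move right to (8,4)
Step 5: enter (8,4), '.' pass, move right to (8,5)
Step 6: enter (8,5), '.' pass, move right to (8,6)
Step 7: enter (8,6), '.' pass, move right to (8,7)
Step 8: at (8,7) — EXIT via right edge, pos 8

Answer: right 8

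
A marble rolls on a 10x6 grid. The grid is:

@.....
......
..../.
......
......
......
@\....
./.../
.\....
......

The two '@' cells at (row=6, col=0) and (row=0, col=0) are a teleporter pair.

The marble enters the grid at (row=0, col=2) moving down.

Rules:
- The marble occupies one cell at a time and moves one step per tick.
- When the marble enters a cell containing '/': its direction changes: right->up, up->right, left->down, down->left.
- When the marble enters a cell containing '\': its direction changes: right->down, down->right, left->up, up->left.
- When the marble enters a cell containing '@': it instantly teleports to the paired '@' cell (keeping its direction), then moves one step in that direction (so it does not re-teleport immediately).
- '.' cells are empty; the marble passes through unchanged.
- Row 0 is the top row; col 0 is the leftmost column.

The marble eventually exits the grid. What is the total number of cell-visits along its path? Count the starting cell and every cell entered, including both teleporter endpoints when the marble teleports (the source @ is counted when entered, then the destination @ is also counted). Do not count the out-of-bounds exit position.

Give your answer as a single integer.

Step 1: enter (0,2), '.' pass, move down to (1,2)
Step 2: enter (1,2), '.' pass, move down to (2,2)
Step 3: enter (2,2), '.' pass, move down to (3,2)
Step 4: enter (3,2), '.' pass, move down to (4,2)
Step 5: enter (4,2), '.' pass, move down to (5,2)
Step 6: enter (5,2), '.' pass, move down to (6,2)
Step 7: enter (6,2), '.' pass, move down to (7,2)
Step 8: enter (7,2), '.' pass, move down to (8,2)
Step 9: enter (8,2), '.' pass, move down to (9,2)
Step 10: enter (9,2), '.' pass, move down to (10,2)
Step 11: at (10,2) — EXIT via bottom edge, pos 2
Path length (cell visits): 10

Answer: 10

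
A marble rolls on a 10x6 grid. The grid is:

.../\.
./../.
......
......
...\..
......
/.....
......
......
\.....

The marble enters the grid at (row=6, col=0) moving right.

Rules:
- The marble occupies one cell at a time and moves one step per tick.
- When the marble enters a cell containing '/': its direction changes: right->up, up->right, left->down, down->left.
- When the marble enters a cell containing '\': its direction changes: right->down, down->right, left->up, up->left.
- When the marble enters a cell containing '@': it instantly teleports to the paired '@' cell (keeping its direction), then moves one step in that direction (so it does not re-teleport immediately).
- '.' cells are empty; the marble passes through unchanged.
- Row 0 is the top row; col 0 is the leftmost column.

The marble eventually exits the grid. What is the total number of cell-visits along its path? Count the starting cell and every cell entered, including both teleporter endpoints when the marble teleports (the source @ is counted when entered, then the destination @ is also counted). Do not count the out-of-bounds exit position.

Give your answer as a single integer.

Answer: 7

Derivation:
Step 1: enter (6,0), '/' deflects right->up, move up to (5,0)
Step 2: enter (5,0), '.' pass, move up to (4,0)
Step 3: enter (4,0), '.' pass, move up to (3,0)
Step 4: enter (3,0), '.' pass, move up to (2,0)
Step 5: enter (2,0), '.' pass, move up to (1,0)
Step 6: enter (1,0), '.' pass, move up to (0,0)
Step 7: enter (0,0), '.' pass, move up to (-1,0)
Step 8: at (-1,0) — EXIT via top edge, pos 0
Path length (cell visits): 7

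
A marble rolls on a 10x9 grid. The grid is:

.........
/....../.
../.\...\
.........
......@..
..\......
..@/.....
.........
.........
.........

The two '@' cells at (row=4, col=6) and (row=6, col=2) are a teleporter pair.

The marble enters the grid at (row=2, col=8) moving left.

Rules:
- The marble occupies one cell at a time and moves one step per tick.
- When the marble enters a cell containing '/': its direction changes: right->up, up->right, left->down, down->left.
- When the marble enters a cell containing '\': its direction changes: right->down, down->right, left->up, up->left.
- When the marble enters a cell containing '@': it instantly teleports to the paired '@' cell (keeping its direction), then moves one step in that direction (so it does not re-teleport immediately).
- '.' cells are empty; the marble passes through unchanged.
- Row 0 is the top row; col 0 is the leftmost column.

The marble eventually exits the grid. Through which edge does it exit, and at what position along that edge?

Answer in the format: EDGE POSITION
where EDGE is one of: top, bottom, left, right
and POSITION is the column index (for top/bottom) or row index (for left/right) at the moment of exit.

Answer: top 8

Derivation:
Step 1: enter (2,8), '\' deflects left->up, move up to (1,8)
Step 2: enter (1,8), '.' pass, move up to (0,8)
Step 3: enter (0,8), '.' pass, move up to (-1,8)
Step 4: at (-1,8) — EXIT via top edge, pos 8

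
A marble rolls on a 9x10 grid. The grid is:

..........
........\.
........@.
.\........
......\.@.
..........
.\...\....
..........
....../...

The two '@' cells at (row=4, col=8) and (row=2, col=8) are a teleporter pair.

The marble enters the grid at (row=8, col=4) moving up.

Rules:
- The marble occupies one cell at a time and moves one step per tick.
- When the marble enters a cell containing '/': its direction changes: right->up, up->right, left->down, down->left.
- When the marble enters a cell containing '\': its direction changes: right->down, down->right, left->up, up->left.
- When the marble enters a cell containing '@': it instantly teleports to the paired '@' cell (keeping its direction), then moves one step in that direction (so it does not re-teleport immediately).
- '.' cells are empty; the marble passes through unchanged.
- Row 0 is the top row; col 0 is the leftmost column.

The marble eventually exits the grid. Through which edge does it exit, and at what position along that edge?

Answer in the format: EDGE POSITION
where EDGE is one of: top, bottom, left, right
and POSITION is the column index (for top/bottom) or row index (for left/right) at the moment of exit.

Step 1: enter (8,4), '.' pass, move up to (7,4)
Step 2: enter (7,4), '.' pass, move up to (6,4)
Step 3: enter (6,4), '.' pass, move up to (5,4)
Step 4: enter (5,4), '.' pass, move up to (4,4)
Step 5: enter (4,4), '.' pass, move up to (3,4)
Step 6: enter (3,4), '.' pass, move up to (2,4)
Step 7: enter (2,4), '.' pass, move up to (1,4)
Step 8: enter (1,4), '.' pass, move up to (0,4)
Step 9: enter (0,4), '.' pass, move up to (-1,4)
Step 10: at (-1,4) — EXIT via top edge, pos 4

Answer: top 4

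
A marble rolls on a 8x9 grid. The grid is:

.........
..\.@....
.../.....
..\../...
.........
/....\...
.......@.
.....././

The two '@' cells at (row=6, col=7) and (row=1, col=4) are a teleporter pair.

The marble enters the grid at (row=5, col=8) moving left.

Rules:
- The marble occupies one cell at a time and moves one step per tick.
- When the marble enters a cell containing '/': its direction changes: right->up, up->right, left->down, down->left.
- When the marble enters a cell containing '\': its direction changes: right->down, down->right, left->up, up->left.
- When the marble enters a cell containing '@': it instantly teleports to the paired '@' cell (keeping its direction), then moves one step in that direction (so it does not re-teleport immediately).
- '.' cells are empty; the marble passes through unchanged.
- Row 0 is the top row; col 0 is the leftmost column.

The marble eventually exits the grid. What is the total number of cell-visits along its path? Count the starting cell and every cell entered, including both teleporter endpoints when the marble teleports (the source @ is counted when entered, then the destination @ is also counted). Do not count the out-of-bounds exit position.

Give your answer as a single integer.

Answer: 9

Derivation:
Step 1: enter (5,8), '.' pass, move left to (5,7)
Step 2: enter (5,7), '.' pass, move left to (5,6)
Step 3: enter (5,6), '.' pass, move left to (5,5)
Step 4: enter (5,5), '\' deflects left->up, move up to (4,5)
Step 5: enter (4,5), '.' pass, move up to (3,5)
Step 6: enter (3,5), '/' deflects up->right, move right to (3,6)
Step 7: enter (3,6), '.' pass, move right to (3,7)
Step 8: enter (3,7), '.' pass, move right to (3,8)
Step 9: enter (3,8), '.' pass, move right to (3,9)
Step 10: at (3,9) — EXIT via right edge, pos 3
Path length (cell visits): 9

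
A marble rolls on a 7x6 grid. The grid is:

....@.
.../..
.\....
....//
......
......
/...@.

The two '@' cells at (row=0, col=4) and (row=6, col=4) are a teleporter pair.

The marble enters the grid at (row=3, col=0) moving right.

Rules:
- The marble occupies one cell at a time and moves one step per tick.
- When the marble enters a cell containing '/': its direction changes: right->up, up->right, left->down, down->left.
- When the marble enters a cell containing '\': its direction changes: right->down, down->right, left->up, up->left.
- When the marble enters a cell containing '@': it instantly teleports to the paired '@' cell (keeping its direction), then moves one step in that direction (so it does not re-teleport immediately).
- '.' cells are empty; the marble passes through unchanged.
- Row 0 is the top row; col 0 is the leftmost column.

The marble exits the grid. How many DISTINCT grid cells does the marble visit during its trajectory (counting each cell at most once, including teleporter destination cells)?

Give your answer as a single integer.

Answer: 15

Derivation:
Step 1: enter (3,0), '.' pass, move right to (3,1)
Step 2: enter (3,1), '.' pass, move right to (3,2)
Step 3: enter (3,2), '.' pass, move right to (3,3)
Step 4: enter (3,3), '.' pass, move right to (3,4)
Step 5: enter (3,4), '/' deflects right->up, move up to (2,4)
Step 6: enter (2,4), '.' pass, move up to (1,4)
Step 7: enter (1,4), '.' pass, move up to (0,4)
Step 8: enter (0,4), '@' teleport (0,4)->(6,4), also enter (6,4), move up to (5,4)
Step 9: enter (5,4), '.' pass, move up to (4,4)
Step 10: enter (4,4), '.' pass, move up to (3,4)
Step 11: enter (3,4), '/' deflects up->right, move right to (3,5)
Step 12: enter (3,5), '/' deflects right->up, move up to (2,5)
Step 13: enter (2,5), '.' pass, move up to (1,5)
Step 14: enter (1,5), '.' pass, move up to (0,5)
Step 15: enter (0,5), '.' pass, move up to (-1,5)
Step 16: at (-1,5) — EXIT via top edge, pos 5
Distinct cells visited: 15 (path length 16)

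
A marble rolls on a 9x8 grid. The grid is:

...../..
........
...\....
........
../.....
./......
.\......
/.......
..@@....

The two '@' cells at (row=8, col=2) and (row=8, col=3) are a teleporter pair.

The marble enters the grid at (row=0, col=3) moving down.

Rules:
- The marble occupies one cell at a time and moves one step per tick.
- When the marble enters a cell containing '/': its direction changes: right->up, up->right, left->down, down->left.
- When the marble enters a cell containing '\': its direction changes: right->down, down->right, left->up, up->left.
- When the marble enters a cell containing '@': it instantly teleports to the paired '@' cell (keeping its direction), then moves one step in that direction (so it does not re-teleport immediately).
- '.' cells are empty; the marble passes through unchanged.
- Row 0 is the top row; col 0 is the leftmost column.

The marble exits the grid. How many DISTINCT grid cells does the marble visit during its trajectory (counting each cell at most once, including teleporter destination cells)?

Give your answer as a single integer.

Step 1: enter (0,3), '.' pass, move down to (1,3)
Step 2: enter (1,3), '.' pass, move down to (2,3)
Step 3: enter (2,3), '\' deflects down->right, move right to (2,4)
Step 4: enter (2,4), '.' pass, move right to (2,5)
Step 5: enter (2,5), '.' pass, move right to (2,6)
Step 6: enter (2,6), '.' pass, move right to (2,7)
Step 7: enter (2,7), '.' pass, move right to (2,8)
Step 8: at (2,8) — EXIT via right edge, pos 2
Distinct cells visited: 7 (path length 7)

Answer: 7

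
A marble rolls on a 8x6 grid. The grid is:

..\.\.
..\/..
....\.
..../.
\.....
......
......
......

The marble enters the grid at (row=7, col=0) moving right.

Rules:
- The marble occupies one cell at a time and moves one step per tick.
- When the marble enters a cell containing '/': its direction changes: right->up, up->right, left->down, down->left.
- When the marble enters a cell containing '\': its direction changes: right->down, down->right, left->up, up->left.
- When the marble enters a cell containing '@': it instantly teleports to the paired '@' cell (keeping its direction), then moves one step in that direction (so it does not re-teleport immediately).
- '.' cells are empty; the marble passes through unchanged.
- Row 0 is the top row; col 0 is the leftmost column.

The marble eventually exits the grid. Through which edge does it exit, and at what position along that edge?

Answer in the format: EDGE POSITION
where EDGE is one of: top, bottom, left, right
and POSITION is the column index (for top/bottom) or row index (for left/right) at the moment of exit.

Answer: right 7

Derivation:
Step 1: enter (7,0), '.' pass, move right to (7,1)
Step 2: enter (7,1), '.' pass, move right to (7,2)
Step 3: enter (7,2), '.' pass, move right to (7,3)
Step 4: enter (7,3), '.' pass, move right to (7,4)
Step 5: enter (7,4), '.' pass, move right to (7,5)
Step 6: enter (7,5), '.' pass, move right to (7,6)
Step 7: at (7,6) — EXIT via right edge, pos 7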